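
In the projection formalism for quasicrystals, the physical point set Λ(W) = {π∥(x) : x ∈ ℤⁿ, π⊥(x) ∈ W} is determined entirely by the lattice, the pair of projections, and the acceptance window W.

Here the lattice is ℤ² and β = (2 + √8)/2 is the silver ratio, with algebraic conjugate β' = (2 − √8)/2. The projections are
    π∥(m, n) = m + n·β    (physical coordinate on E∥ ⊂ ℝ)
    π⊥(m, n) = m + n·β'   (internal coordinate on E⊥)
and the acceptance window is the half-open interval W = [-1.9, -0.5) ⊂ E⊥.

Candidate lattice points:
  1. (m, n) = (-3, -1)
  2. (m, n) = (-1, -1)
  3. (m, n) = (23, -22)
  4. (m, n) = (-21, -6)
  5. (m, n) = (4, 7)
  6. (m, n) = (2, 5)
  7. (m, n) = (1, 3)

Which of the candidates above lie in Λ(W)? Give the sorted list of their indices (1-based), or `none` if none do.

Numerically β ≈ 2.414214 and β' = −1/β ≈ -0.414214.
#1 (-3,-1): internal coord -3 + (-1)·β' = -2.585786; -2.585786 ∉ [-1.9, -0.5) → out
#2 (-1,-1): internal coord -1 + (-1)·β' = -0.585786; -0.585786 ∈ [-1.9, -0.5) → IN Λ
#3 (23,-22): internal coord 23 + (-22)·β' = +32.112698; +32.112698 ∉ [-1.9, -0.5) → out
#4 (-21,-6): internal coord -21 + (-6)·β' = -18.514719; -18.514719 ∉ [-1.9, -0.5) → out
#5 (4,7): internal coord 4 + (7)·β' = +1.100505; +1.100505 ∉ [-1.9, -0.5) → out
#6 (2,5): internal coord 2 + (5)·β' = -0.071068; -0.071068 ∉ [-1.9, -0.5) → out
#7 (1,3): internal coord 1 + (3)·β' = -0.242641; -0.242641 ∉ [-1.9, -0.5) → out

2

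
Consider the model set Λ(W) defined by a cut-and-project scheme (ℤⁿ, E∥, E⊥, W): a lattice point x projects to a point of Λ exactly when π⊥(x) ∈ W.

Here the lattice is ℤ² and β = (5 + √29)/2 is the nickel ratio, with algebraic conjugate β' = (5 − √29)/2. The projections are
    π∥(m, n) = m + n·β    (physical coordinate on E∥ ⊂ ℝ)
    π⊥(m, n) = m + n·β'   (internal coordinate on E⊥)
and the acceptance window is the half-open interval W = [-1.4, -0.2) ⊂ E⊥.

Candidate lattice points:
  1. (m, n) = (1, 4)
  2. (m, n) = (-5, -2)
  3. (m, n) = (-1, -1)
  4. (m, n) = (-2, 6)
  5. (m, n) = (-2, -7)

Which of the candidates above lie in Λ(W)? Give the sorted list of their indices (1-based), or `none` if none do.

β' = (5−√29)/2 ≈ -0.1926.
[1] lift (1,4): star map gives 0.2297; window check -1.4 ≤ 0.2297 < -0.2 is false → out
[2] lift (-5,-2): star map gives -4.6148; window check -1.4 ≤ -4.6148 < -0.2 is false → out
[3] lift (-1,-1): star map gives -0.8074; window check -1.4 ≤ -0.8074 < -0.2 is true → IN Λ
[4] lift (-2,6): star map gives -3.1555; window check -1.4 ≤ -3.1555 < -0.2 is false → out
[5] lift (-2,-7): star map gives -0.6519; window check -1.4 ≤ -0.6519 < -0.2 is true → IN Λ

3, 5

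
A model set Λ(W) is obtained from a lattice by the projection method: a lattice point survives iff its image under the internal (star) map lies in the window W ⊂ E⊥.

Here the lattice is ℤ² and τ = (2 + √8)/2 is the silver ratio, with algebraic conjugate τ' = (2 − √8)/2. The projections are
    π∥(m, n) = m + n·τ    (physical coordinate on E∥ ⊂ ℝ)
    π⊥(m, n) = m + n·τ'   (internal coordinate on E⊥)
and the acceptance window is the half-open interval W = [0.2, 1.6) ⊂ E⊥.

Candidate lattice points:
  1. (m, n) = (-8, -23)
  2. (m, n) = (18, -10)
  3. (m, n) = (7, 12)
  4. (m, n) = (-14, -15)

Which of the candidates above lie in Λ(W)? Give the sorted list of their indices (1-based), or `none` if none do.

Compute τ' = (2−√8)/2 = -0.4142, so π⊥(m,n) = m -0.4142·n.
[1] lift (-8,-23): star map gives 1.5269; window check 0.2 ≤ 1.5269 < 1.6 is true → IN Λ
[2] lift (18,-10): star map gives 22.1421; window check 0.2 ≤ 22.1421 < 1.6 is false → out
[3] lift (7,12): star map gives 2.0294; window check 0.2 ≤ 2.0294 < 1.6 is false → out
[4] lift (-14,-15): star map gives -7.7868; window check 0.2 ≤ -7.7868 < 1.6 is false → out

1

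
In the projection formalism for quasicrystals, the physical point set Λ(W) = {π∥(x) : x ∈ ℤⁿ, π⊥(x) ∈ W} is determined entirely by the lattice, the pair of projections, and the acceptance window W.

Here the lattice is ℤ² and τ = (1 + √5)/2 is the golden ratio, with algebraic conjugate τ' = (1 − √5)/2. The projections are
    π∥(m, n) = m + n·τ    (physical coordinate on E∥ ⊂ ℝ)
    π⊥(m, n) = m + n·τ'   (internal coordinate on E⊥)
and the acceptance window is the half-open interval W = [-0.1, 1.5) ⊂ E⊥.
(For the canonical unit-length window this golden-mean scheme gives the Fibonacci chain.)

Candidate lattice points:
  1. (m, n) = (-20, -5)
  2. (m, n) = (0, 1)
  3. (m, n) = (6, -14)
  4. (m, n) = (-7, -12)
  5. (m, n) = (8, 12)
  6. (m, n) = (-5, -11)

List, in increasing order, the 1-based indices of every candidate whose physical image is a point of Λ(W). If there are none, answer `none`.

Numerically τ ≈ 1.61803 and τ' = −1/τ ≈ -0.61803.
#1 (-20,-5): internal coord -20 + (-5)·τ' = -16.90983; -16.90983 ∉ [-0.1, 1.5) → out
#2 (0,1): internal coord 0 + (1)·τ' = -0.61803; -0.61803 ∉ [-0.1, 1.5) → out
#3 (6,-14): internal coord 6 + (-14)·τ' = +14.65248; +14.65248 ∉ [-0.1, 1.5) → out
#4 (-7,-12): internal coord -7 + (-12)·τ' = +0.41641; +0.41641 ∈ [-0.1, 1.5) → IN Λ
#5 (8,12): internal coord 8 + (12)·τ' = +0.58359; +0.58359 ∈ [-0.1, 1.5) → IN Λ
#6 (-5,-11): internal coord -5 + (-11)·τ' = +1.79837; +1.79837 ∉ [-0.1, 1.5) → out

4, 5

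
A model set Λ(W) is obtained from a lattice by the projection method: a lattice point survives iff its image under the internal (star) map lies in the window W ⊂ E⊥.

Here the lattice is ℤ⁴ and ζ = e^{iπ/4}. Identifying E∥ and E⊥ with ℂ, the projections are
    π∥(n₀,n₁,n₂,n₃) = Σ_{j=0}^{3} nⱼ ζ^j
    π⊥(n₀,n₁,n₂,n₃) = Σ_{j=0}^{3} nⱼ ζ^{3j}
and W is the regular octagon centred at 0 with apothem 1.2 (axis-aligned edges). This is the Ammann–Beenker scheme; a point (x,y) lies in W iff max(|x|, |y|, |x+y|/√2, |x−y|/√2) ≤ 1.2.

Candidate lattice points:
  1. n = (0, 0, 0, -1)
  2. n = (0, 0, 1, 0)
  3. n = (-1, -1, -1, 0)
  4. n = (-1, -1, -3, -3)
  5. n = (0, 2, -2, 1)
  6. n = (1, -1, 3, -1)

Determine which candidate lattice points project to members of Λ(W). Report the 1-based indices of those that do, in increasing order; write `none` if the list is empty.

1, 2, 3

With ζ = e^{iπ/4} the internal vectors are ζ^0,ζ^3,ζ^6,ζ^9.
#1 (0, 0, 0, -1): internal (-0.707107, -0.707107); octagon support 1.000000 vs apothem 1.2 → ∈ W
#2 (0, 0, 1, 0): internal (0.000000, -1.000000); octagon support 1.000000 vs apothem 1.2 → ∈ W
#3 (-1, -1, -1, 0): internal (-0.292893, 0.292893); octagon support 0.414214 vs apothem 1.2 → ∈ W
#4 (-1, -1, -3, -3): internal (-2.414214, 0.171573); octagon support 2.414214 vs apothem 1.2 → ∉ W
#5 (0, 2, -2, 1): internal (-0.707107, 4.121320); octagon support 4.121320 vs apothem 1.2 → ∉ W
#6 (1, -1, 3, -1): internal (1.000000, -4.414214); octagon support 4.414214 vs apothem 1.2 → ∉ W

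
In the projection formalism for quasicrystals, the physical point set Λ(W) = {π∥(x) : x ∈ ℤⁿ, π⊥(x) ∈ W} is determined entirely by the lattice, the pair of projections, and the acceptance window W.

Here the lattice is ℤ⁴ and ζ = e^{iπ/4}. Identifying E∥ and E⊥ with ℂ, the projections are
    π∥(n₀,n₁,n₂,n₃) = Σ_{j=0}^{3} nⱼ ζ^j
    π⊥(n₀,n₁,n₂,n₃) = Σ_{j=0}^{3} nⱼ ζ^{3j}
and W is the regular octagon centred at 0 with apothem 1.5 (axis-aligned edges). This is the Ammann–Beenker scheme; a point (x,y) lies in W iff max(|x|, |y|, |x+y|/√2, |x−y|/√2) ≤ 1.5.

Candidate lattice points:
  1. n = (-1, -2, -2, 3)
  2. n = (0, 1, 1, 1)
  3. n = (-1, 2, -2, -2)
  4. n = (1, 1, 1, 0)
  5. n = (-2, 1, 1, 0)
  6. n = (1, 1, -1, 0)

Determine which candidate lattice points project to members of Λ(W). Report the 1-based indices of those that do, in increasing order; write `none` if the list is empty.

2, 4

π⊥(n) = n₀ + n₁ζ³ + n₂ζ⁶ + n₃ζ⁹ where ζ = e^{iπ/4}.
candidate 1: n = (-1, -2, -2, 3) → π⊥ ≈ (+2.5355, +2.7071); max(|x|,|y|,|x±y|/√2) = 3.7071 > 1.5 ⇒ ∉ W
candidate 2: n = (0, 1, 1, 1) → π⊥ ≈ (+0.0000, +0.4142); max(|x|,|y|,|x±y|/√2) = 0.4142 ≤ 1.5 ⇒ ∈ W
candidate 3: n = (-1, 2, -2, -2) → π⊥ ≈ (-3.8284, +2.0000); max(|x|,|y|,|x±y|/√2) = 4.1213 > 1.5 ⇒ ∉ W
candidate 4: n = (1, 1, 1, 0) → π⊥ ≈ (+0.2929, -0.2929); max(|x|,|y|,|x±y|/√2) = 0.4142 ≤ 1.5 ⇒ ∈ W
candidate 5: n = (-2, 1, 1, 0) → π⊥ ≈ (-2.7071, -0.2929); max(|x|,|y|,|x±y|/√2) = 2.7071 > 1.5 ⇒ ∉ W
candidate 6: n = (1, 1, -1, 0) → π⊥ ≈ (+0.2929, +1.7071); max(|x|,|y|,|x±y|/√2) = 1.7071 > 1.5 ⇒ ∉ W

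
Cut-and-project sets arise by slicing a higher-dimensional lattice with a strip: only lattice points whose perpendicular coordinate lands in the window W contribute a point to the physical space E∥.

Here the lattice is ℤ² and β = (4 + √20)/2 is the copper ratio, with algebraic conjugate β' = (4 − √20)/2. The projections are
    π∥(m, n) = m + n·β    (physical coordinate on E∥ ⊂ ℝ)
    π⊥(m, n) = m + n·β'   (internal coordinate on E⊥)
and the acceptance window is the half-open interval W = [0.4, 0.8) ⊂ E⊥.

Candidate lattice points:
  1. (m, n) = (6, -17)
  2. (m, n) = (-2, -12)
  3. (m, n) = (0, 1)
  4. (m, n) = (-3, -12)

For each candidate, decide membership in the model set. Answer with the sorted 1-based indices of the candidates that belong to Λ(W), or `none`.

none

Numerically β ≈ 4.2361 and β' = −1/β ≈ -0.2361.
candidate 1: (m,n)=(6,-17) → π∥ = 6-17·β ≈ -66.0132, π⊥ = 6-17·β' ≈ 10.0132 ∉ [0.4, 0.8) ⇒ out
candidate 2: (m,n)=(-2,-12) → π∥ = -2-12·β ≈ -52.8328, π⊥ = -2-12·β' ≈ 0.8328 ∉ [0.4, 0.8) ⇒ out
candidate 3: (m,n)=(0,1) → π∥ = 0+1·β ≈ 4.2361, π⊥ = 0+1·β' ≈ -0.2361 ∉ [0.4, 0.8) ⇒ out
candidate 4: (m,n)=(-3,-12) → π∥ = -3-12·β ≈ -53.8328, π⊥ = -3-12·β' ≈ -0.1672 ∉ [0.4, 0.8) ⇒ out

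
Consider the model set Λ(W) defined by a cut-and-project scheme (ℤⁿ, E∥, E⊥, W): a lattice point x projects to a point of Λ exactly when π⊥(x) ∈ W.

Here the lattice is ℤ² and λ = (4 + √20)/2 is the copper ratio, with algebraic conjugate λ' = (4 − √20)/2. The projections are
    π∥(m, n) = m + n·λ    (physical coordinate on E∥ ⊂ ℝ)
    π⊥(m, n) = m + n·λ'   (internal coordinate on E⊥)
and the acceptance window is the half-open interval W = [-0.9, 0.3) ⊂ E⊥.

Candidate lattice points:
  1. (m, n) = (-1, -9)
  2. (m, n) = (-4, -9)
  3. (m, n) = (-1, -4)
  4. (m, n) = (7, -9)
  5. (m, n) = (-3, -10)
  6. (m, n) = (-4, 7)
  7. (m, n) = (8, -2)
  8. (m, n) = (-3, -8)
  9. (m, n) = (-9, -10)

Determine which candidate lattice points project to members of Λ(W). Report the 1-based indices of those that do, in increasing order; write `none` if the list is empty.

3, 5

λ' = (4−√20)/2 ≈ -0.236068.
candidate 1: (m,n)=(-1,-9) → π∥ = -1-9·λ ≈ -39.124612, π⊥ = -1-9·λ' ≈ 1.124612 ∉ [-0.9, 0.3) ⇒ out
candidate 2: (m,n)=(-4,-9) → π∥ = -4-9·λ ≈ -42.124612, π⊥ = -4-9·λ' ≈ -1.875388 ∉ [-0.9, 0.3) ⇒ out
candidate 3: (m,n)=(-1,-4) → π∥ = -1-4·λ ≈ -17.944272, π⊥ = -1-4·λ' ≈ -0.055728 ∈ [-0.9, 0.3) ⇒ IN Λ
candidate 4: (m,n)=(7,-9) → π∥ = 7-9·λ ≈ -31.124612, π⊥ = 7-9·λ' ≈ 9.124612 ∉ [-0.9, 0.3) ⇒ out
candidate 5: (m,n)=(-3,-10) → π∥ = -3-10·λ ≈ -45.360680, π⊥ = -3-10·λ' ≈ -0.639320 ∈ [-0.9, 0.3) ⇒ IN Λ
candidate 6: (m,n)=(-4,7) → π∥ = -4+7·λ ≈ 25.652476, π⊥ = -4+7·λ' ≈ -5.652476 ∉ [-0.9, 0.3) ⇒ out
candidate 7: (m,n)=(8,-2) → π∥ = 8-2·λ ≈ -0.472136, π⊥ = 8-2·λ' ≈ 8.472136 ∉ [-0.9, 0.3) ⇒ out
candidate 8: (m,n)=(-3,-8) → π∥ = -3-8·λ ≈ -36.888544, π⊥ = -3-8·λ' ≈ -1.111456 ∉ [-0.9, 0.3) ⇒ out
candidate 9: (m,n)=(-9,-10) → π∥ = -9-10·λ ≈ -51.360680, π⊥ = -9-10·λ' ≈ -6.639320 ∉ [-0.9, 0.3) ⇒ out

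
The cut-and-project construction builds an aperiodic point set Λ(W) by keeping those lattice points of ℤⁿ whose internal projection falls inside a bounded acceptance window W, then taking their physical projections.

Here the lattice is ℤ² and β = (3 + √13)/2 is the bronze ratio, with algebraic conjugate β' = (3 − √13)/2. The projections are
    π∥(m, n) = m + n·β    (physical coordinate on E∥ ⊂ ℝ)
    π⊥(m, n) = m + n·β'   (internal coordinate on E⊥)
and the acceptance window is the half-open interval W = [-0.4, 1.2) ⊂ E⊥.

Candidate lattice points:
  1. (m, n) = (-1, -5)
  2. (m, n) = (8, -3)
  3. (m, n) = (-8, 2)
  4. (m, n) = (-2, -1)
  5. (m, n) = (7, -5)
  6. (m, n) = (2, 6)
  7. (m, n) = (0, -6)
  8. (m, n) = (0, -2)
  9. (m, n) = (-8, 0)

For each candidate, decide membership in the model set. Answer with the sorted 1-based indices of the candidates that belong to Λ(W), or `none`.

1, 6, 8

Compute β' = (3−√13)/2 = -0.302776, so π⊥(m,n) = m -0.302776·n.
candidate 1: (m,n)=(-1,-5) → π∥ = -1-5·β ≈ -17.513878, π⊥ = -1-5·β' ≈ 0.513878 ∈ [-0.4, 1.2) ⇒ IN Λ
candidate 2: (m,n)=(8,-3) → π∥ = 8-3·β ≈ -1.908327, π⊥ = 8-3·β' ≈ 8.908327 ∉ [-0.4, 1.2) ⇒ out
candidate 3: (m,n)=(-8,2) → π∥ = -8+2·β ≈ -1.394449, π⊥ = -8+2·β' ≈ -8.605551 ∉ [-0.4, 1.2) ⇒ out
candidate 4: (m,n)=(-2,-1) → π∥ = -2-1·β ≈ -5.302776, π⊥ = -2-1·β' ≈ -1.697224 ∉ [-0.4, 1.2) ⇒ out
candidate 5: (m,n)=(7,-5) → π∥ = 7-5·β ≈ -9.513878, π⊥ = 7-5·β' ≈ 8.513878 ∉ [-0.4, 1.2) ⇒ out
candidate 6: (m,n)=(2,6) → π∥ = 2+6·β ≈ 21.816654, π⊥ = 2+6·β' ≈ 0.183346 ∈ [-0.4, 1.2) ⇒ IN Λ
candidate 7: (m,n)=(0,-6) → π∥ = 0-6·β ≈ -19.816654, π⊥ = 0-6·β' ≈ 1.816654 ∉ [-0.4, 1.2) ⇒ out
candidate 8: (m,n)=(0,-2) → π∥ = 0-2·β ≈ -6.605551, π⊥ = 0-2·β' ≈ 0.605551 ∈ [-0.4, 1.2) ⇒ IN Λ
candidate 9: (m,n)=(-8,0) → π∥ = -8+0·β ≈ -8.000000, π⊥ = -8+0·β' ≈ -8.000000 ∉ [-0.4, 1.2) ⇒ out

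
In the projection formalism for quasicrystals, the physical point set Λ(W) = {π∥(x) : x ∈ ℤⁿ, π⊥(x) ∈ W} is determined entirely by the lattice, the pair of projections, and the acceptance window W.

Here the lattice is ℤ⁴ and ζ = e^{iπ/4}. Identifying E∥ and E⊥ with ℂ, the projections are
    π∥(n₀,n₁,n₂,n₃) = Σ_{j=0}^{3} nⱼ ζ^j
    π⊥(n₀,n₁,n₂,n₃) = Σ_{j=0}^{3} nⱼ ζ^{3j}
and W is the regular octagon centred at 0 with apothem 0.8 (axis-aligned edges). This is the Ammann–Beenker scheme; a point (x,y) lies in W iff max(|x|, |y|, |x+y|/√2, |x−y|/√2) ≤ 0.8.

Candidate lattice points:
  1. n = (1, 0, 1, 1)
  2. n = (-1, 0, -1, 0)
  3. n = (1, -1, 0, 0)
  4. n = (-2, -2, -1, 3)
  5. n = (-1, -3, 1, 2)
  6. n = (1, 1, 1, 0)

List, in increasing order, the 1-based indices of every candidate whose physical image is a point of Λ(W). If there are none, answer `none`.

6

Internal map: ζ^{3j} for j=0..3 gives (1,0), (−√2/2,√2/2), (0,−1), (√2/2,√2/2).
#1 (1, 0, 1, 1): internal (1.7071, -0.2929); octagon support 1.7071 vs apothem 0.8 → ∉ W
#2 (-1, 0, -1, 0): internal (-1.0000, 1.0000); octagon support 1.4142 vs apothem 0.8 → ∉ W
#3 (1, -1, 0, 0): internal (1.7071, -0.7071); octagon support 1.7071 vs apothem 0.8 → ∉ W
#4 (-2, -2, -1, 3): internal (1.5355, 1.7071); octagon support 2.2929 vs apothem 0.8 → ∉ W
#5 (-1, -3, 1, 2): internal (2.5355, -1.7071); octagon support 3.0000 vs apothem 0.8 → ∉ W
#6 (1, 1, 1, 0): internal (0.2929, -0.2929); octagon support 0.4142 vs apothem 0.8 → ∈ W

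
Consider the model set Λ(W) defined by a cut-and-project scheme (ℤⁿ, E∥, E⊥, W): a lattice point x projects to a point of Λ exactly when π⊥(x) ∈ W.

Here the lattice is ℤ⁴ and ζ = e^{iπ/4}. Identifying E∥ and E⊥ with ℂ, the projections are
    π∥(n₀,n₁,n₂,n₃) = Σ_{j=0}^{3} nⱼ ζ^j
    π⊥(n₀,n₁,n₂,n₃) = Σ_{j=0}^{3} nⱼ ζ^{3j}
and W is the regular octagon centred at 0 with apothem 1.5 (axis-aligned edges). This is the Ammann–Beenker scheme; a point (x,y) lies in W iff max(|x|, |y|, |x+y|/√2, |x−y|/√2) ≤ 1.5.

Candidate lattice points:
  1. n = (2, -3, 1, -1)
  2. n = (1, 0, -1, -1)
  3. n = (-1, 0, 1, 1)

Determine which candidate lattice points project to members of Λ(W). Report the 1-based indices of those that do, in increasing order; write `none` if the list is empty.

Internal map: ζ^{3j} for j=0..3 gives (1,0), (−√2/2,√2/2), (0,−1), (√2/2,√2/2).
#1 (2, -3, 1, -1): internal (3.414214, -3.828427); octagon support 5.121320 vs apothem 1.5 → ∉ W
#2 (1, 0, -1, -1): internal (0.292893, 0.292893); octagon support 0.414214 vs apothem 1.5 → ∈ W
#3 (-1, 0, 1, 1): internal (-0.292893, -0.292893); octagon support 0.414214 vs apothem 1.5 → ∈ W

2, 3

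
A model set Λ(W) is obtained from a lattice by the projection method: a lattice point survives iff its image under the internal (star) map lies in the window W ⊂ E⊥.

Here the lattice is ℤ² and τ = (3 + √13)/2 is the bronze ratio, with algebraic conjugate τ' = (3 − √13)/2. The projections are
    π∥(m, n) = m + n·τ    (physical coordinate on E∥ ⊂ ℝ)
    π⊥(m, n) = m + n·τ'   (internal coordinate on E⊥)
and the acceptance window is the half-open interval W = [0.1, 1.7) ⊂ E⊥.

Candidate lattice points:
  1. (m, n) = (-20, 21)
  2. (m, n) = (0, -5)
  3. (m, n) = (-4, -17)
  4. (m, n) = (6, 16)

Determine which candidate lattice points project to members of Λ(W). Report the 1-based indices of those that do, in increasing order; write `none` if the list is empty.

2, 3, 4

Compute τ' = (3−√13)/2 = -0.302776, so π⊥(m,n) = m -0.302776·n.
[1] lift (-20,21): star map gives -26.358288; window check 0.1 ≤ -26.358288 < 1.7 is false → out
[2] lift (0,-5): star map gives 1.513878; window check 0.1 ≤ 1.513878 < 1.7 is true → IN Λ
[3] lift (-4,-17): star map gives 1.147186; window check 0.1 ≤ 1.147186 < 1.7 is true → IN Λ
[4] lift (6,16): star map gives 1.155590; window check 0.1 ≤ 1.155590 < 1.7 is true → IN Λ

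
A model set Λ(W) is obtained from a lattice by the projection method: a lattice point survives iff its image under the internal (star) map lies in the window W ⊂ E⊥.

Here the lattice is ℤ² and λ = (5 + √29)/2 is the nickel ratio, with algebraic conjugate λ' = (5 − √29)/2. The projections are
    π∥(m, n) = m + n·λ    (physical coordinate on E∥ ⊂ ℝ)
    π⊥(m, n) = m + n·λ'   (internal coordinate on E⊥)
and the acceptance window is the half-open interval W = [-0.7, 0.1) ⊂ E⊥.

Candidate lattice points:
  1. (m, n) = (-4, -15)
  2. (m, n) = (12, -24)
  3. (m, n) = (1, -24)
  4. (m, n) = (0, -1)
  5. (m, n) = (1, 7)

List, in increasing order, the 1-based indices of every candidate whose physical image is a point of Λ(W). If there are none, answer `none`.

5

Numerically λ ≈ 5.192582 and λ' = −1/λ ≈ -0.192582.
candidate 1: (m,n)=(-4,-15) → π∥ = -4-15·λ ≈ -81.888736, π⊥ = -4-15·λ' ≈ -1.111264 ∉ [-0.7, 0.1) ⇒ out
candidate 2: (m,n)=(12,-24) → π∥ = 12-24·λ ≈ -112.621978, π⊥ = 12-24·λ' ≈ 16.621978 ∉ [-0.7, 0.1) ⇒ out
candidate 3: (m,n)=(1,-24) → π∥ = 1-24·λ ≈ -123.621978, π⊥ = 1-24·λ' ≈ 5.621978 ∉ [-0.7, 0.1) ⇒ out
candidate 4: (m,n)=(0,-1) → π∥ = 0-1·λ ≈ -5.192582, π⊥ = 0-1·λ' ≈ 0.192582 ∉ [-0.7, 0.1) ⇒ out
candidate 5: (m,n)=(1,7) → π∥ = 1+7·λ ≈ 37.348077, π⊥ = 1+7·λ' ≈ -0.348077 ∈ [-0.7, 0.1) ⇒ IN Λ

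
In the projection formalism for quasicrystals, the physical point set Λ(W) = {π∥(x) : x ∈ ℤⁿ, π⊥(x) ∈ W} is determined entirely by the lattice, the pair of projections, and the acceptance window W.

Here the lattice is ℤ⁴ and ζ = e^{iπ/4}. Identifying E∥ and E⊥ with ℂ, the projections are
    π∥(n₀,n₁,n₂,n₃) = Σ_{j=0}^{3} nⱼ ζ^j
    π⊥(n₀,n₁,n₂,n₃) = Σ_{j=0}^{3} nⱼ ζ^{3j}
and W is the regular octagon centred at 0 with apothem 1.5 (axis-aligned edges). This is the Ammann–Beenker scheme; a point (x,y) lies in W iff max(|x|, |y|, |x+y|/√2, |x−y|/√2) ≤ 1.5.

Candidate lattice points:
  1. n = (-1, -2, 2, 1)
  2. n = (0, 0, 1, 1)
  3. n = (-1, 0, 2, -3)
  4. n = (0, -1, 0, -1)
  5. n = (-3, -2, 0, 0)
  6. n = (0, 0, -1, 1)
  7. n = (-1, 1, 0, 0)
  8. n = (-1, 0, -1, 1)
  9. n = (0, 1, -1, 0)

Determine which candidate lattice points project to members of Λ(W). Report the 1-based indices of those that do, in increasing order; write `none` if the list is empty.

2, 4

With ζ = e^{iπ/4} the internal vectors are ζ^0,ζ^3,ζ^6,ζ^9.
candidate 1: n = (-1, -2, 2, 1) → π⊥ ≈ (+1.1213, -2.7071); max(|x|,|y|,|x±y|/√2) = 2.7071 > 1.5 ⇒ ∉ W
candidate 2: n = (0, 0, 1, 1) → π⊥ ≈ (+0.7071, -0.2929); max(|x|,|y|,|x±y|/√2) = 0.7071 ≤ 1.5 ⇒ ∈ W
candidate 3: n = (-1, 0, 2, -3) → π⊥ ≈ (-3.1213, -4.1213); max(|x|,|y|,|x±y|/√2) = 5.1213 > 1.5 ⇒ ∉ W
candidate 4: n = (0, -1, 0, -1) → π⊥ ≈ (+0.0000, -1.4142); max(|x|,|y|,|x±y|/√2) = 1.4142 ≤ 1.5 ⇒ ∈ W
candidate 5: n = (-3, -2, 0, 0) → π⊥ ≈ (-1.5858, -1.4142); max(|x|,|y|,|x±y|/√2) = 2.1213 > 1.5 ⇒ ∉ W
candidate 6: n = (0, 0, -1, 1) → π⊥ ≈ (+0.7071, +1.7071); max(|x|,|y|,|x±y|/√2) = 1.7071 > 1.5 ⇒ ∉ W
candidate 7: n = (-1, 1, 0, 0) → π⊥ ≈ (-1.7071, +0.7071); max(|x|,|y|,|x±y|/√2) = 1.7071 > 1.5 ⇒ ∉ W
candidate 8: n = (-1, 0, -1, 1) → π⊥ ≈ (-0.2929, +1.7071); max(|x|,|y|,|x±y|/√2) = 1.7071 > 1.5 ⇒ ∉ W
candidate 9: n = (0, 1, -1, 0) → π⊥ ≈ (-0.7071, +1.7071); max(|x|,|y|,|x±y|/√2) = 1.7071 > 1.5 ⇒ ∉ W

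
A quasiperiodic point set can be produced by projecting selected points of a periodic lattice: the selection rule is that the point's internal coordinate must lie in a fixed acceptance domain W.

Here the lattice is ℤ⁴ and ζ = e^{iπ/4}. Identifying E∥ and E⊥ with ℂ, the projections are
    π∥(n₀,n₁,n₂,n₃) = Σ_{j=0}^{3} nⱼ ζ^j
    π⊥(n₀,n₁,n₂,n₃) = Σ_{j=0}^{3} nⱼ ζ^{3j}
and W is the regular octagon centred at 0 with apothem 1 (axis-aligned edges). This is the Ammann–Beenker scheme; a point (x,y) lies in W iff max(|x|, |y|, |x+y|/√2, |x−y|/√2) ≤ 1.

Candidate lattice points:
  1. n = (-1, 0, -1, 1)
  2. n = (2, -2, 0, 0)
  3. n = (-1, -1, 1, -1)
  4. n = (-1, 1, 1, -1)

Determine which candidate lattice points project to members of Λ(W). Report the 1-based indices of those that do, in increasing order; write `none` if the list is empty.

With ζ = e^{iπ/4} the internal vectors are ζ^0,ζ^3,ζ^6,ζ^9.
candidate 1: n = (-1, 0, -1, 1) → π⊥ ≈ (-0.2929, +1.7071); max(|x|,|y|,|x±y|/√2) = 1.7071 > 1 ⇒ ∉ W
candidate 2: n = (2, -2, 0, 0) → π⊥ ≈ (+3.4142, -1.4142); max(|x|,|y|,|x±y|/√2) = 3.4142 > 1 ⇒ ∉ W
candidate 3: n = (-1, -1, 1, -1) → π⊥ ≈ (-1.0000, -2.4142); max(|x|,|y|,|x±y|/√2) = 2.4142 > 1 ⇒ ∉ W
candidate 4: n = (-1, 1, 1, -1) → π⊥ ≈ (-2.4142, -1.0000); max(|x|,|y|,|x±y|/√2) = 2.4142 > 1 ⇒ ∉ W

none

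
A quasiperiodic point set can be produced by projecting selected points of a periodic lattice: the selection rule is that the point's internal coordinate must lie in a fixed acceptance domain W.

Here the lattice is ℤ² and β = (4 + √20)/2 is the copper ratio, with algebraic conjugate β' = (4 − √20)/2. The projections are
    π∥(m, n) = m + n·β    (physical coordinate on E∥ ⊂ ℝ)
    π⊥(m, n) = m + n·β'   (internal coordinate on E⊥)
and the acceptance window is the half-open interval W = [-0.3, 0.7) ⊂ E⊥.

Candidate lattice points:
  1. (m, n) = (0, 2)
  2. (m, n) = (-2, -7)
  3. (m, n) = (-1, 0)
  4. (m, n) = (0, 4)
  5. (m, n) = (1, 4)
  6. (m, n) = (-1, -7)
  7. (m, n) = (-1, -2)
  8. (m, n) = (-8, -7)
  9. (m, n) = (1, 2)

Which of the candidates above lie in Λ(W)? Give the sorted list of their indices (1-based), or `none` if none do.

Compute β' = (4−√20)/2 = -0.23607, so π⊥(m,n) = m -0.23607·n.
#1 (0,2): internal coord 0 + (2)·β' = -0.47214; -0.47214 ∉ [-0.3, 0.7) → out
#2 (-2,-7): internal coord -2 + (-7)·β' = -0.34752; -0.34752 ∉ [-0.3, 0.7) → out
#3 (-1,0): internal coord -1 + (0)·β' = -1.00000; -1.00000 ∉ [-0.3, 0.7) → out
#4 (0,4): internal coord 0 + (4)·β' = -0.94427; -0.94427 ∉ [-0.3, 0.7) → out
#5 (1,4): internal coord 1 + (4)·β' = +0.05573; +0.05573 ∈ [-0.3, 0.7) → IN Λ
#6 (-1,-7): internal coord -1 + (-7)·β' = +0.65248; +0.65248 ∈ [-0.3, 0.7) → IN Λ
#7 (-1,-2): internal coord -1 + (-2)·β' = -0.52786; -0.52786 ∉ [-0.3, 0.7) → out
#8 (-8,-7): internal coord -8 + (-7)·β' = -6.34752; -6.34752 ∉ [-0.3, 0.7) → out
#9 (1,2): internal coord 1 + (2)·β' = +0.52786; +0.52786 ∈ [-0.3, 0.7) → IN Λ

5, 6, 9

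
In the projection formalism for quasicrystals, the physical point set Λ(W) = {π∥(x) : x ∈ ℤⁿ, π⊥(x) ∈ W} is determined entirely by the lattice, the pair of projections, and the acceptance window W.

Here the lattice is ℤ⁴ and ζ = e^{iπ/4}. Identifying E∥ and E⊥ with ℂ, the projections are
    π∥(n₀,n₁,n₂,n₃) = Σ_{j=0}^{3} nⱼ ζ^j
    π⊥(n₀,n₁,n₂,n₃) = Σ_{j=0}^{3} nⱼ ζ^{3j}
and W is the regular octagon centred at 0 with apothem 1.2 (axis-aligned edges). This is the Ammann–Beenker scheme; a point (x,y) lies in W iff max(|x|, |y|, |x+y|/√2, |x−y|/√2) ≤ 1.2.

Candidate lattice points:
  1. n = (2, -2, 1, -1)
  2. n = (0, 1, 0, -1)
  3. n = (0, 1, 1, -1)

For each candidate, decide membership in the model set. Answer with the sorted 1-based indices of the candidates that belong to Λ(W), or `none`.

With ζ = e^{iπ/4} the internal vectors are ζ^0,ζ^3,ζ^6,ζ^9.
candidate 1: n = (2, -2, 1, -1) → π⊥ ≈ (+2.70711, -3.12132); max(|x|,|y|,|x±y|/√2) = 4.12132 > 1.2 ⇒ ∉ W
candidate 2: n = (0, 1, 0, -1) → π⊥ ≈ (-1.41421, +0.00000); max(|x|,|y|,|x±y|/√2) = 1.41421 > 1.2 ⇒ ∉ W
candidate 3: n = (0, 1, 1, -1) → π⊥ ≈ (-1.41421, -1.00000); max(|x|,|y|,|x±y|/√2) = 1.70711 > 1.2 ⇒ ∉ W

none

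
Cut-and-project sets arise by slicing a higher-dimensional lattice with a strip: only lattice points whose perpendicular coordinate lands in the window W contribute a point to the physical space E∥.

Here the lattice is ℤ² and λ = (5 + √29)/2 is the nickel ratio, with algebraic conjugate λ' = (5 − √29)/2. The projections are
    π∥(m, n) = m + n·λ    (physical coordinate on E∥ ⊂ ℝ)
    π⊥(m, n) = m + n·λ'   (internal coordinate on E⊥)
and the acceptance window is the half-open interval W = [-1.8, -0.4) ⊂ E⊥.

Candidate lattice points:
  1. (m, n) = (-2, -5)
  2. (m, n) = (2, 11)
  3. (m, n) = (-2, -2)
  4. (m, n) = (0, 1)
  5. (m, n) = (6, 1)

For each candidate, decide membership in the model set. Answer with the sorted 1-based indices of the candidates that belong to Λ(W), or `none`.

Numerically λ ≈ 5.1926 and λ' = −1/λ ≈ -0.1926.
[1] lift (-2,-5): star map gives -1.0371; window check -1.8 ≤ -1.0371 < -0.4 is true → IN Λ
[2] lift (2,11): star map gives -0.1184; window check -1.8 ≤ -0.1184 < -0.4 is false → out
[3] lift (-2,-2): star map gives -1.6148; window check -1.8 ≤ -1.6148 < -0.4 is true → IN Λ
[4] lift (0,1): star map gives -0.1926; window check -1.8 ≤ -0.1926 < -0.4 is false → out
[5] lift (6,1): star map gives 5.8074; window check -1.8 ≤ 5.8074 < -0.4 is false → out

1, 3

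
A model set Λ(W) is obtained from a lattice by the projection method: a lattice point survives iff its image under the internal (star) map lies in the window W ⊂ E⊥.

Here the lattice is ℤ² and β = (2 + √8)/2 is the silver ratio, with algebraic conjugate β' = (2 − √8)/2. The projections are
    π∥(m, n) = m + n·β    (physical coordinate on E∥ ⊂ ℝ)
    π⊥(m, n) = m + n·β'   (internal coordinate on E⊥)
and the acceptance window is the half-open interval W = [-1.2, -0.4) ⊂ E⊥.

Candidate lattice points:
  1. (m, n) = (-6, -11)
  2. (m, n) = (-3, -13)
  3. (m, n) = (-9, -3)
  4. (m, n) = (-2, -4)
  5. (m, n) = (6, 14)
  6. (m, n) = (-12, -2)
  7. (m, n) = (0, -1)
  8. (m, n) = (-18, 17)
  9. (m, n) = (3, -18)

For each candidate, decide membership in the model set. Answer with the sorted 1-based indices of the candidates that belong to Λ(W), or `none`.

none

β' = (2−√8)/2 ≈ -0.41421.
candidate 1: (m,n)=(-6,-11) → π∥ = -6-11·β ≈ -32.55635, π⊥ = -6-11·β' ≈ -1.44365 ∉ [-1.2, -0.4) ⇒ out
candidate 2: (m,n)=(-3,-13) → π∥ = -3-13·β ≈ -34.38478, π⊥ = -3-13·β' ≈ 2.38478 ∉ [-1.2, -0.4) ⇒ out
candidate 3: (m,n)=(-9,-3) → π∥ = -9-3·β ≈ -16.24264, π⊥ = -9-3·β' ≈ -7.75736 ∉ [-1.2, -0.4) ⇒ out
candidate 4: (m,n)=(-2,-4) → π∥ = -2-4·β ≈ -11.65685, π⊥ = -2-4·β' ≈ -0.34315 ∉ [-1.2, -0.4) ⇒ out
candidate 5: (m,n)=(6,14) → π∥ = 6+14·β ≈ 39.79899, π⊥ = 6+14·β' ≈ 0.20101 ∉ [-1.2, -0.4) ⇒ out
candidate 6: (m,n)=(-12,-2) → π∥ = -12-2·β ≈ -16.82843, π⊥ = -12-2·β' ≈ -11.17157 ∉ [-1.2, -0.4) ⇒ out
candidate 7: (m,n)=(0,-1) → π∥ = 0-1·β ≈ -2.41421, π⊥ = 0-1·β' ≈ 0.41421 ∉ [-1.2, -0.4) ⇒ out
candidate 8: (m,n)=(-18,17) → π∥ = -18+17·β ≈ 23.04163, π⊥ = -18+17·β' ≈ -25.04163 ∉ [-1.2, -0.4) ⇒ out
candidate 9: (m,n)=(3,-18) → π∥ = 3-18·β ≈ -40.45584, π⊥ = 3-18·β' ≈ 10.45584 ∉ [-1.2, -0.4) ⇒ out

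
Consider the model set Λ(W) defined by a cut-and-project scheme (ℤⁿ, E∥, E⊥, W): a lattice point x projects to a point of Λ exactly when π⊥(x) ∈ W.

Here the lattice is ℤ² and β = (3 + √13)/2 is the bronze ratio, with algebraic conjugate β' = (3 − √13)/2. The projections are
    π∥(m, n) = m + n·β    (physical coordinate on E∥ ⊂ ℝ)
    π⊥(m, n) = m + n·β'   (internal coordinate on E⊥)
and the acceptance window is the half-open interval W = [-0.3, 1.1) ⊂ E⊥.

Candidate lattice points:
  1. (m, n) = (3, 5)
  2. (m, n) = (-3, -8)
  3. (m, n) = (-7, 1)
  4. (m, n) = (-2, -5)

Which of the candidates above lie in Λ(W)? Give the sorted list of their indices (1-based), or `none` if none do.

Compute β' = (3−√13)/2 = -0.302776, so π⊥(m,n) = m -0.302776·n.
#1 (3,5): internal coord 3 + (5)·β' = +1.486122; +1.486122 ∉ [-0.3, 1.1) → out
#2 (-3,-8): internal coord -3 + (-8)·β' = -0.577795; -0.577795 ∉ [-0.3, 1.1) → out
#3 (-7,1): internal coord -7 + (1)·β' = -7.302776; -7.302776 ∉ [-0.3, 1.1) → out
#4 (-2,-5): internal coord -2 + (-5)·β' = -0.486122; -0.486122 ∉ [-0.3, 1.1) → out

none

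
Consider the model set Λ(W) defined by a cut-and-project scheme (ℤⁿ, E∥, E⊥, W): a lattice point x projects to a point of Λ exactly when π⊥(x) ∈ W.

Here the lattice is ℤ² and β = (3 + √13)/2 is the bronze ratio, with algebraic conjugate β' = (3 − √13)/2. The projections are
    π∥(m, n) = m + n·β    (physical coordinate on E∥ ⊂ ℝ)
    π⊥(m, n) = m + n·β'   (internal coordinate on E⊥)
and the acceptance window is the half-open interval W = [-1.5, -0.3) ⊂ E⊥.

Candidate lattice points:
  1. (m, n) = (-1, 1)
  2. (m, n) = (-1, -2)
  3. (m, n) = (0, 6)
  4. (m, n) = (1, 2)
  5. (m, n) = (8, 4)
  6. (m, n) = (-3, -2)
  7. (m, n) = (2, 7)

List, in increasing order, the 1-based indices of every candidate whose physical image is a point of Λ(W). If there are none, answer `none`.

Compute β' = (3−√13)/2 = -0.30278, so π⊥(m,n) = m -0.30278·n.
candidate 1: (m,n)=(-1,1) → π∥ = -1+1·β ≈ 2.30278, π⊥ = -1+1·β' ≈ -1.30278 ∈ [-1.5, -0.3) ⇒ IN Λ
candidate 2: (m,n)=(-1,-2) → π∥ = -1-2·β ≈ -7.60555, π⊥ = -1-2·β' ≈ -0.39445 ∈ [-1.5, -0.3) ⇒ IN Λ
candidate 3: (m,n)=(0,6) → π∥ = 0+6·β ≈ 19.81665, π⊥ = 0+6·β' ≈ -1.81665 ∉ [-1.5, -0.3) ⇒ out
candidate 4: (m,n)=(1,2) → π∥ = 1+2·β ≈ 7.60555, π⊥ = 1+2·β' ≈ 0.39445 ∉ [-1.5, -0.3) ⇒ out
candidate 5: (m,n)=(8,4) → π∥ = 8+4·β ≈ 21.21110, π⊥ = 8+4·β' ≈ 6.78890 ∉ [-1.5, -0.3) ⇒ out
candidate 6: (m,n)=(-3,-2) → π∥ = -3-2·β ≈ -9.60555, π⊥ = -3-2·β' ≈ -2.39445 ∉ [-1.5, -0.3) ⇒ out
candidate 7: (m,n)=(2,7) → π∥ = 2+7·β ≈ 25.11943, π⊥ = 2+7·β' ≈ -0.11943 ∉ [-1.5, -0.3) ⇒ out

1, 2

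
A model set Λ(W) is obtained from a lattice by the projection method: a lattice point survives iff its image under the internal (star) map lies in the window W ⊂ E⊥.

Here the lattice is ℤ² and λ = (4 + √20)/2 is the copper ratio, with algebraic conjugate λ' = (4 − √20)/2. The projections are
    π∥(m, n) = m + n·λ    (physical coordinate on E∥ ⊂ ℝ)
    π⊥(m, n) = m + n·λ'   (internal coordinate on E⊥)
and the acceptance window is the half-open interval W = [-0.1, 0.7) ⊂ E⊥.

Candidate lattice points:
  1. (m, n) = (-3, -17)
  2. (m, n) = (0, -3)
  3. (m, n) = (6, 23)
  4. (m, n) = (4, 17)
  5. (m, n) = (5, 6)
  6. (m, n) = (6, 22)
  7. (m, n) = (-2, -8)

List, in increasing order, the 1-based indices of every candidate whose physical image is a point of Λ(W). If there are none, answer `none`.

3, 4

λ' = (4−√20)/2 ≈ -0.236068.
[1] lift (-3,-17): star map gives 1.013156; window check -0.1 ≤ 1.013156 < 0.7 is false → out
[2] lift (0,-3): star map gives 0.708204; window check -0.1 ≤ 0.708204 < 0.7 is false → out
[3] lift (6,23): star map gives 0.570437; window check -0.1 ≤ 0.570437 < 0.7 is true → IN Λ
[4] lift (4,17): star map gives -0.013156; window check -0.1 ≤ -0.013156 < 0.7 is true → IN Λ
[5] lift (5,6): star map gives 3.583592; window check -0.1 ≤ 3.583592 < 0.7 is false → out
[6] lift (6,22): star map gives 0.806504; window check -0.1 ≤ 0.806504 < 0.7 is false → out
[7] lift (-2,-8): star map gives -0.111456; window check -0.1 ≤ -0.111456 < 0.7 is false → out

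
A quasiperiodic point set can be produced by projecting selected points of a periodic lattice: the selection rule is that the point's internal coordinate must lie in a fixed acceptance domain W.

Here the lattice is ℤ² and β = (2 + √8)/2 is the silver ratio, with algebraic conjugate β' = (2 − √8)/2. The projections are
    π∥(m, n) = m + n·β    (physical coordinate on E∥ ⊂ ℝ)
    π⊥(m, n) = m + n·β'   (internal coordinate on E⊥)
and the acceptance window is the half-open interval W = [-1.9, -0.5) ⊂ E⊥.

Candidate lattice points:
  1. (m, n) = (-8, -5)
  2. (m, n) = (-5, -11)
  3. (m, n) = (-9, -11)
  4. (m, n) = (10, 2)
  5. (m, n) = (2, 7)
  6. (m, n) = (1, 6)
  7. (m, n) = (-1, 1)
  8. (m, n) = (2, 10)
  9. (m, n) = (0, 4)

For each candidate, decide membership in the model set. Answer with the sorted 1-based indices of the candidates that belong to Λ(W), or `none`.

5, 6, 7, 9

Compute β' = (2−√8)/2 = -0.4142, so π⊥(m,n) = m -0.4142·n.
[1] lift (-8,-5): star map gives -5.9289; window check -1.9 ≤ -5.9289 < -0.5 is false → out
[2] lift (-5,-11): star map gives -0.4437; window check -1.9 ≤ -0.4437 < -0.5 is false → out
[3] lift (-9,-11): star map gives -4.4437; window check -1.9 ≤ -4.4437 < -0.5 is false → out
[4] lift (10,2): star map gives 9.1716; window check -1.9 ≤ 9.1716 < -0.5 is false → out
[5] lift (2,7): star map gives -0.8995; window check -1.9 ≤ -0.8995 < -0.5 is true → IN Λ
[6] lift (1,6): star map gives -1.4853; window check -1.9 ≤ -1.4853 < -0.5 is true → IN Λ
[7] lift (-1,1): star map gives -1.4142; window check -1.9 ≤ -1.4142 < -0.5 is true → IN Λ
[8] lift (2,10): star map gives -2.1421; window check -1.9 ≤ -2.1421 < -0.5 is false → out
[9] lift (0,4): star map gives -1.6569; window check -1.9 ≤ -1.6569 < -0.5 is true → IN Λ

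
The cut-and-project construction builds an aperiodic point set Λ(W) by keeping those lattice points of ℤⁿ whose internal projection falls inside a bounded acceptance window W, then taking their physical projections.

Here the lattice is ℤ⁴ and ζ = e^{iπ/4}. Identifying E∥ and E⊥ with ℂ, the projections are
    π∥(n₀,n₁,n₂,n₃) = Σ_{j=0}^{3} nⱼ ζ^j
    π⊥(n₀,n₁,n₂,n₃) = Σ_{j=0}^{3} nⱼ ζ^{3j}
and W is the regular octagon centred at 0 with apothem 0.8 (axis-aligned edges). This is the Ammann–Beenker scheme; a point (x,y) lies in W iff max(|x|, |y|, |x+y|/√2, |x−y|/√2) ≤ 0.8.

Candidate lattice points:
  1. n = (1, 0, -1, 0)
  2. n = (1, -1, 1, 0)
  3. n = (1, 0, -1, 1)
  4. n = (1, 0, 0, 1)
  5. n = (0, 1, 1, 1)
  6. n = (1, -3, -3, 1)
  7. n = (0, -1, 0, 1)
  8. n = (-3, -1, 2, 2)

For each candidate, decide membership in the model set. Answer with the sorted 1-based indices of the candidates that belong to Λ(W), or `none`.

5

With ζ = e^{iπ/4} the internal vectors are ζ^0,ζ^3,ζ^6,ζ^9.
candidate 1: n = (1, 0, -1, 0) → π⊥ ≈ (+1.0000, +1.0000); max(|x|,|y|,|x±y|/√2) = 1.4142 > 0.8 ⇒ ∉ W
candidate 2: n = (1, -1, 1, 0) → π⊥ ≈ (+1.7071, -1.7071); max(|x|,|y|,|x±y|/√2) = 2.4142 > 0.8 ⇒ ∉ W
candidate 3: n = (1, 0, -1, 1) → π⊥ ≈ (+1.7071, +1.7071); max(|x|,|y|,|x±y|/√2) = 2.4142 > 0.8 ⇒ ∉ W
candidate 4: n = (1, 0, 0, 1) → π⊥ ≈ (+1.7071, +0.7071); max(|x|,|y|,|x±y|/√2) = 1.7071 > 0.8 ⇒ ∉ W
candidate 5: n = (0, 1, 1, 1) → π⊥ ≈ (+0.0000, +0.4142); max(|x|,|y|,|x±y|/√2) = 0.4142 ≤ 0.8 ⇒ ∈ W
candidate 6: n = (1, -3, -3, 1) → π⊥ ≈ (+3.8284, +1.5858); max(|x|,|y|,|x±y|/√2) = 3.8284 > 0.8 ⇒ ∉ W
candidate 7: n = (0, -1, 0, 1) → π⊥ ≈ (+1.4142, +0.0000); max(|x|,|y|,|x±y|/√2) = 1.4142 > 0.8 ⇒ ∉ W
candidate 8: n = (-3, -1, 2, 2) → π⊥ ≈ (-0.8787, -1.2929); max(|x|,|y|,|x±y|/√2) = 1.5355 > 0.8 ⇒ ∉ W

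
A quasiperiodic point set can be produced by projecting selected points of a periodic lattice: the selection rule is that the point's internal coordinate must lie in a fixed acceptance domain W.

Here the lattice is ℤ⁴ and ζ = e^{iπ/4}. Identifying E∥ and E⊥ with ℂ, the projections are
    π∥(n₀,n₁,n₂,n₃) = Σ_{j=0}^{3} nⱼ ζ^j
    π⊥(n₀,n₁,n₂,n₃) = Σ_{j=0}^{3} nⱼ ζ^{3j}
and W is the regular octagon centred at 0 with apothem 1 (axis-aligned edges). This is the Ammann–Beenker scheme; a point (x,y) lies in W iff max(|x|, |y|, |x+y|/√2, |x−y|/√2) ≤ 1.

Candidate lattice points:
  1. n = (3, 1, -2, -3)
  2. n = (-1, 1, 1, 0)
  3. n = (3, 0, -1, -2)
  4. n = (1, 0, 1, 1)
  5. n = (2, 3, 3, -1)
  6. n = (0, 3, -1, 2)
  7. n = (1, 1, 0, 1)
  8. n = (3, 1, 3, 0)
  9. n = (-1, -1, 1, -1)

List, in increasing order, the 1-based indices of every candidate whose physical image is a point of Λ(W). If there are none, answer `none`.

π⊥(n) = n₀ + n₁ζ³ + n₂ζ⁶ + n₃ζ⁹ where ζ = e^{iπ/4}.
#1 (3, 1, -2, -3): internal (0.171573, 0.585786); octagon support 0.585786 vs apothem 1 → ∈ W
#2 (-1, 1, 1, 0): internal (-1.707107, -0.292893); octagon support 1.707107 vs apothem 1 → ∉ W
#3 (3, 0, -1, -2): internal (1.585786, -0.414214); octagon support 1.585786 vs apothem 1 → ∉ W
#4 (1, 0, 1, 1): internal (1.707107, -0.292893); octagon support 1.707107 vs apothem 1 → ∉ W
#5 (2, 3, 3, -1): internal (-0.828427, -1.585786); octagon support 1.707107 vs apothem 1 → ∉ W
#6 (0, 3, -1, 2): internal (-0.707107, 4.535534); octagon support 4.535534 vs apothem 1 → ∉ W
#7 (1, 1, 0, 1): internal (1.000000, 1.414214); octagon support 1.707107 vs apothem 1 → ∉ W
#8 (3, 1, 3, 0): internal (2.292893, -2.292893); octagon support 3.242641 vs apothem 1 → ∉ W
#9 (-1, -1, 1, -1): internal (-1.000000, -2.414214); octagon support 2.414214 vs apothem 1 → ∉ W

1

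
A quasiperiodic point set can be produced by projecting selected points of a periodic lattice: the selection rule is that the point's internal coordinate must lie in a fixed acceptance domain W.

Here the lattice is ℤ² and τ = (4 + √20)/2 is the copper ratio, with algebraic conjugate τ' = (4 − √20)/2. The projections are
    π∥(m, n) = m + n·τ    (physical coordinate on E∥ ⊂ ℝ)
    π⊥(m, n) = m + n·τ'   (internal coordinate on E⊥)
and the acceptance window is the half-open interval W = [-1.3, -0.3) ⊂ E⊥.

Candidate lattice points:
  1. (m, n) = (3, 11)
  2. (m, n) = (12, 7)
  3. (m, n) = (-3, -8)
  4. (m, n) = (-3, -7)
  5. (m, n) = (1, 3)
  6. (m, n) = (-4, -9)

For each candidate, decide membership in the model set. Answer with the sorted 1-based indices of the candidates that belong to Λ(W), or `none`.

τ' = (4−√20)/2 ≈ -0.236068.
#1 (3,11): internal coord 3 + (11)·τ' = +0.403252; +0.403252 ∉ [-1.3, -0.3) → out
#2 (12,7): internal coord 12 + (7)·τ' = +10.347524; +10.347524 ∉ [-1.3, -0.3) → out
#3 (-3,-8): internal coord -3 + (-8)·τ' = -1.111456; -1.111456 ∈ [-1.3, -0.3) → IN Λ
#4 (-3,-7): internal coord -3 + (-7)·τ' = -1.347524; -1.347524 ∉ [-1.3, -0.3) → out
#5 (1,3): internal coord 1 + (3)·τ' = +0.291796; +0.291796 ∉ [-1.3, -0.3) → out
#6 (-4,-9): internal coord -4 + (-9)·τ' = -1.875388; -1.875388 ∉ [-1.3, -0.3) → out

3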